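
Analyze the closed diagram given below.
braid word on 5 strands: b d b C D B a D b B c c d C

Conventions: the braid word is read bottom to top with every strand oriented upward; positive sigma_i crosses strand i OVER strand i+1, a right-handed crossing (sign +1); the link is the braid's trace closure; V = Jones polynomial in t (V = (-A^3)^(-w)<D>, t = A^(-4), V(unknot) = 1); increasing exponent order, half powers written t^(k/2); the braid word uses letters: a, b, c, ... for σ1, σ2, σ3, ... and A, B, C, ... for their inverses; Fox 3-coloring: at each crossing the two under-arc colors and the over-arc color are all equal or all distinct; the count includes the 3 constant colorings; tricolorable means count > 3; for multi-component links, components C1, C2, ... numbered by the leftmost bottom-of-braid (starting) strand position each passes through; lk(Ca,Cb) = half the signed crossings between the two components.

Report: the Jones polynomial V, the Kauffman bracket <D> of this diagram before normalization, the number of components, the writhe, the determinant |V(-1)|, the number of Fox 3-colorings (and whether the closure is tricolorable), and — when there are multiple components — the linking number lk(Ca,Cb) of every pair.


Jones polynomial: V(t) = -t^-1 + 2 - t + 2t^2 - t^3 + t^4 - t^5
<D> = -A^-14 + A^-10 - A^-6 + 2A^-2 - A^2 + 2A^6 - A^10; writhe +2
components 1, writhe +2 (14 crossings)
3-colorings: 9 of 3^14, det 9 — tricolorable
note: the word shrinks to σ2 σ4 σ2 σ3⁻¹ σ4⁻¹ σ2⁻¹ σ1 σ4⁻¹ σ3 σ3 σ4 σ3⁻¹ after cancelling


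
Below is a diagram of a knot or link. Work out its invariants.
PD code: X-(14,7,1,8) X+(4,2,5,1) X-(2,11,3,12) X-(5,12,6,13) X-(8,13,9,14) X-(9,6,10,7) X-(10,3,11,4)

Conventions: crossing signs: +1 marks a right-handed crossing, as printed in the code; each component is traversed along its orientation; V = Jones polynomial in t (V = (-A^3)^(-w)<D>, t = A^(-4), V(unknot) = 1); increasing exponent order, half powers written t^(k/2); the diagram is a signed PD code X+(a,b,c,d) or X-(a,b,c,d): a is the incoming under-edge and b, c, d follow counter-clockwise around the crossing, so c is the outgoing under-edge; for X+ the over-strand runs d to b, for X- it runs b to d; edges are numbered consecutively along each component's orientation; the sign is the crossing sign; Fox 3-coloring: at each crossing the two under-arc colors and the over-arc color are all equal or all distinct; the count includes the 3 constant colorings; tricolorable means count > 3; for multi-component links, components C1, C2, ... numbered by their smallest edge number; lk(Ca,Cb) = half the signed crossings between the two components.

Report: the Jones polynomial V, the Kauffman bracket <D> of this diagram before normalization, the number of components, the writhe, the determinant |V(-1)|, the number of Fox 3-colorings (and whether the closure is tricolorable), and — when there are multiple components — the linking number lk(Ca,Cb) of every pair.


Jones polynomial: V(t) = -t^-6 + t^-5 - t^-4 + 2t^-3 - t^-2 + t^-1
<D> = -A^-11 + A^-7 - 2A^-3 + A - A^5 + A^9; writhe -5
components 1, writhe -5 (7 crossings)
3-colorings: 3 of 3^7, det 7 — not tricolorable
note: V spans 5 powers of t: at least 5 crossings in any diagram


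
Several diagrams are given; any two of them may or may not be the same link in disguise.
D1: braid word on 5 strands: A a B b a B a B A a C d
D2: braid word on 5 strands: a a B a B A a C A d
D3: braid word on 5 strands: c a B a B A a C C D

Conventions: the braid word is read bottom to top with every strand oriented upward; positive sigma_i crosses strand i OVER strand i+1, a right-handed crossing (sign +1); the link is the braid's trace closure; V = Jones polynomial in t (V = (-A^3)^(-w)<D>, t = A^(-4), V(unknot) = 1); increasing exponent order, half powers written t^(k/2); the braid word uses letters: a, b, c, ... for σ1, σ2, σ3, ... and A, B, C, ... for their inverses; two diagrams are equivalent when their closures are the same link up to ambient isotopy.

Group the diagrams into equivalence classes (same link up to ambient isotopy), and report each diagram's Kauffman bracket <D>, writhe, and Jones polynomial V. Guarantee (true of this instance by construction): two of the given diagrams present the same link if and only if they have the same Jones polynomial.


grouping into links: {D1, D2, D3}
V(D1) = t^-2 - t^-1 + 1 - t + t^2  (w 0, c 12, <D> = A^-8 - A^-4 + 1 - A^4 + A^8)
V(D2) = t^-2 - t^-1 + 1 - t + t^2  [10 crossings, <D> = A^-8 - A^-4 + 1 - A^4 + A^8, w = 0]
V(D3) = t^-2 - t^-1 + 1 - t + t^2  (w -2, c 10, <D> = A^-14 - A^-10 + A^-6 - A^-2 + A^2)
key observation: all 3 diagrams share one V(t), hence one class


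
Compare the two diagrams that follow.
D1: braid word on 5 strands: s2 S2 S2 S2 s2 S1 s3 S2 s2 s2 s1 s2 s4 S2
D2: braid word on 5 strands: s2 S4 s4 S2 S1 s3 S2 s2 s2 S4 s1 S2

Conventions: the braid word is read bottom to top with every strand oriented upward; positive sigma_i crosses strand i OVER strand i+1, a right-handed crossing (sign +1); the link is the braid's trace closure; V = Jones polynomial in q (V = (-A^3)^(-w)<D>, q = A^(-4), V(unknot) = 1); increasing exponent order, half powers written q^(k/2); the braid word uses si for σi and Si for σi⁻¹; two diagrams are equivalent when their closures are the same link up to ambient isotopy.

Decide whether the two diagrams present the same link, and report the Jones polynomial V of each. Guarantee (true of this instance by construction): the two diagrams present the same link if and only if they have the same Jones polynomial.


same link: yes
V(D1) = 1  [14 crossings, <D> = A^6, w = +2]
D2 (bracket 1; 12 crossings at w = 0): V = 1
note: from 14 to 12 crossings by R-moves: one link, two diagrams


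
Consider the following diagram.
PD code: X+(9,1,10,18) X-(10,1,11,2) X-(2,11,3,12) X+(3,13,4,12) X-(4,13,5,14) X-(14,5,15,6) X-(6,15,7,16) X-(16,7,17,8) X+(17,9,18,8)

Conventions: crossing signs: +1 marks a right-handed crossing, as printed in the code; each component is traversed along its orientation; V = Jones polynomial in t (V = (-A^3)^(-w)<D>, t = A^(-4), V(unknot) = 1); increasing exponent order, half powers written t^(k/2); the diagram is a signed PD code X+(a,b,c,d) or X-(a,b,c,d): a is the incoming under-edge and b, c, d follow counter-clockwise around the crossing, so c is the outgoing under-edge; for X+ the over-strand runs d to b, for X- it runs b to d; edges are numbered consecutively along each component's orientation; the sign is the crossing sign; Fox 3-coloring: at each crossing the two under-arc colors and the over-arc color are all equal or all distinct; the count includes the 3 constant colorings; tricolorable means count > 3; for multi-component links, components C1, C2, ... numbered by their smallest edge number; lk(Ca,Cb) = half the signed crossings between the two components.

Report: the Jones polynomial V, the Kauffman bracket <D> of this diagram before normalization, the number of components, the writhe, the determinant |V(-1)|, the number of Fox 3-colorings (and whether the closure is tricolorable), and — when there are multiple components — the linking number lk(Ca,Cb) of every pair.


V = -t^-4 + t^-3 + t^-1
<D> = -A^-5 - A^3 + A^7 (w = -3)
1 component over 9 crossings, w = -3
9 Fox colorings among 3^9, |V(-1)| = 3: tricolorable
why: det 3 = |V(-1)|; divisible by 3, so tricolorable


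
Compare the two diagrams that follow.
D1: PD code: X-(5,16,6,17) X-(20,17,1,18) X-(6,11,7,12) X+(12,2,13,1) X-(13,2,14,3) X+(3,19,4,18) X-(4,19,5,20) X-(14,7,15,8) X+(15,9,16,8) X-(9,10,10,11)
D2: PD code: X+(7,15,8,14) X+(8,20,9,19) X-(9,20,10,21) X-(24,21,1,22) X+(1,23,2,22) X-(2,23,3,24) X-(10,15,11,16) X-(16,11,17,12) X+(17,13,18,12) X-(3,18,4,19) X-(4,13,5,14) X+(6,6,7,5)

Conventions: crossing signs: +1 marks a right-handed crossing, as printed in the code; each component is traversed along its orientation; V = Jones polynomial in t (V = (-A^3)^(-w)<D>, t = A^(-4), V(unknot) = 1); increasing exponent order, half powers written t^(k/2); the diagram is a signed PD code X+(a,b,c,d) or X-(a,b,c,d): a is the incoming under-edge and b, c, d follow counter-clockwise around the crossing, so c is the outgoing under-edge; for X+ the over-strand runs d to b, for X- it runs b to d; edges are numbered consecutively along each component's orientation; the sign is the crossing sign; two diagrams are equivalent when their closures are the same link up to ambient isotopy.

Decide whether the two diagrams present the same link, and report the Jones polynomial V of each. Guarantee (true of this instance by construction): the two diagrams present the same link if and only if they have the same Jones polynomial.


same link: yes
V(D1) = 1  [10 crossings, <D> = A^-12, w = -4]
D2 (bracket A^-6; 12 crossings at w = -2): V = 1
note: all 2 diagrams share one V(t), hence one class


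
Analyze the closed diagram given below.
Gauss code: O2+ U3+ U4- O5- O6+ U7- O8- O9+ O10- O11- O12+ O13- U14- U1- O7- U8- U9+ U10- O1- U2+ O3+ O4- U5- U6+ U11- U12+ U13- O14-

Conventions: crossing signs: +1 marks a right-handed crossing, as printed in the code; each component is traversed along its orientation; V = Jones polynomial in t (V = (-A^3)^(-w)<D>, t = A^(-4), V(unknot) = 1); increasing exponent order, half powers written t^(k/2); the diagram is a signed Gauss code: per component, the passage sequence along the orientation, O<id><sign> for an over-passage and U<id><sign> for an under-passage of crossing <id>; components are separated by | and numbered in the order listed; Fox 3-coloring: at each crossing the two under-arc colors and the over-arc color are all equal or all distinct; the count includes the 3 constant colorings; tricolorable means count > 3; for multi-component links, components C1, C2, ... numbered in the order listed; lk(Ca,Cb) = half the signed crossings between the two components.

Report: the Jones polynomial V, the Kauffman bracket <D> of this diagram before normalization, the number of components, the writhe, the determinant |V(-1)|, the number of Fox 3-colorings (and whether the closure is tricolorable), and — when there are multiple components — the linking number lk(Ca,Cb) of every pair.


Jones polynomial: V(t) = -t^-6 + t^-5 - t^-4 + 2t^-3 - t^-2 + t^-1
<D> = A^-8 - A^-4 + 2 - A^4 + A^8 - A^12; writhe -4
components 1, writhe -4 (14 crossings)
3-colorings: 3 of 3^14, det 7 — not tricolorable
note: det 7 = |V(-1)|; not divisible by 3, so not tricolorable


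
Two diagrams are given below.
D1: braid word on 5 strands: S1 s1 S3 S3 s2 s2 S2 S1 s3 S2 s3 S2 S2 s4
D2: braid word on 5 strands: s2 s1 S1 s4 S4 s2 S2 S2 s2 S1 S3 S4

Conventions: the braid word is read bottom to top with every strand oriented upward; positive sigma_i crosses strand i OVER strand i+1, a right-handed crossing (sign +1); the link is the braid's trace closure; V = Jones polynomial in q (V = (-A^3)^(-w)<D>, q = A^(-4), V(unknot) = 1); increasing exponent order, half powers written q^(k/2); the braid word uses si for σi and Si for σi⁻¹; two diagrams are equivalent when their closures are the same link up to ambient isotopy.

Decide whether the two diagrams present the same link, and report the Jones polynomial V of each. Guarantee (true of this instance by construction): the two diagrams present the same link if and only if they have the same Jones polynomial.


same link: no
V(D1) = q^-5 - 2q^-4 + 2q^-3 - 2q^-2 + 2q^-1 - 1 + q  [14 crossings, <D> = A^-10 - A^-6 + 2A^-2 - 2A^2 + 2A^6 - 2A^10 + A^14, w = -2]
V(D2) = 1  (w -2, c 12, <D> = A^-6)
note: V(q) takes 2 values over 2 diagrams, fixing the grouping


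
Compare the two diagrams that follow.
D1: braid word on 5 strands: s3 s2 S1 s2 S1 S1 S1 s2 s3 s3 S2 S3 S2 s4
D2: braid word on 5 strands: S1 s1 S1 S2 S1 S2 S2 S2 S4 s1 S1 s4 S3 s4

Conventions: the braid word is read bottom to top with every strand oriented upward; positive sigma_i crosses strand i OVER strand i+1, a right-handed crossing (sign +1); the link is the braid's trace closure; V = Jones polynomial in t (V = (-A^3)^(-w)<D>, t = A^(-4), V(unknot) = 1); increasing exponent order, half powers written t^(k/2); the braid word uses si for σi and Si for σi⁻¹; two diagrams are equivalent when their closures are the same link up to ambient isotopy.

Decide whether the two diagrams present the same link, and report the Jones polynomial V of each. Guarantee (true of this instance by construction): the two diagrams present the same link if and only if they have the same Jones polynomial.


equivalent: no
V(D1) = t^-5 - 2t^-4 + 2t^-3 - 2t^-2 + 2t^-1 - 1 + t  (w 0, c 14, <D> = A^-4 - 1 + 2A^4 - 2A^8 + 2A^12 - 2A^16 + A^20)
V(D2) = -t^-7 + t^-6 - t^-5 + t^-4 + t^-2  [14 crossings, <D> = A^-10 + A^-2 - A^2 + A^6 - A^10, w = -6]
key observation: comparing 2 Jones polynomials yields 2 groups


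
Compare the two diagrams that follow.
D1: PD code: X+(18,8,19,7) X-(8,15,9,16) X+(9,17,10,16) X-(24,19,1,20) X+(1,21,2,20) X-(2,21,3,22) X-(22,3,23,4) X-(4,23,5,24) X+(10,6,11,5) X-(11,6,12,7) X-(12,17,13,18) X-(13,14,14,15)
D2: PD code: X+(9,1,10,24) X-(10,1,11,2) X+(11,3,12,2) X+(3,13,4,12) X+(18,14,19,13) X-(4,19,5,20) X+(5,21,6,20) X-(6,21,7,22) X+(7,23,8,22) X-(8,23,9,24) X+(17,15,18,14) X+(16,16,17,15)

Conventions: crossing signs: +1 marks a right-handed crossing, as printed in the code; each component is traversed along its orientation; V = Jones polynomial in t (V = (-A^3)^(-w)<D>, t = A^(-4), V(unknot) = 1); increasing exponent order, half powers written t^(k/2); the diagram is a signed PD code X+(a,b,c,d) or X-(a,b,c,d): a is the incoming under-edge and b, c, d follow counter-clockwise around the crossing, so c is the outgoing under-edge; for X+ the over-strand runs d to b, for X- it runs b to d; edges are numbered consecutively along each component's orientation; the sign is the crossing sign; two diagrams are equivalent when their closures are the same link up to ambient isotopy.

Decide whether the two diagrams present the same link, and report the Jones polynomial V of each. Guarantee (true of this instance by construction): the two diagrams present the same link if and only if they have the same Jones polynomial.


equivalent: no
V(D1) = -t^-4 + t^-3 + t^-1  (w -4, c 12, <D> = A^-8 + 1 - A^4)
D2 (bracket A^12; 12 crossings at w = +4): V = 1
why: V(t) takes 2 values over 2 diagrams, fixing the grouping


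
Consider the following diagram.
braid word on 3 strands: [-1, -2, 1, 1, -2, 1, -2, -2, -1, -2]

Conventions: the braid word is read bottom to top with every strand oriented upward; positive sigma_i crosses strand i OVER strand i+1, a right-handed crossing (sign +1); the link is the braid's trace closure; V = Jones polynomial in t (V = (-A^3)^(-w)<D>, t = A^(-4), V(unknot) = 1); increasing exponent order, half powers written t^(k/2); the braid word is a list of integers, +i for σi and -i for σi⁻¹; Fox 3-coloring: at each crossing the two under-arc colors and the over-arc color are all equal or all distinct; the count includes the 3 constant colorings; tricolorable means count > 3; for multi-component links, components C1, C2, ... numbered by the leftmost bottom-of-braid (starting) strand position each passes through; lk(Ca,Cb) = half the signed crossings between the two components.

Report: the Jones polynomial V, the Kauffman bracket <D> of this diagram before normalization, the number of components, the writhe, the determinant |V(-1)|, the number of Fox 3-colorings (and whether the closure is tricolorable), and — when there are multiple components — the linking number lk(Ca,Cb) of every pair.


V(t) = t^-7 - 2t^-6 + 2t^-5 - 3t^-4 + 3t^-3 - 2t^-2 + 2t^-1
bracket: 2A^-8 - 2A^-4 + 3 - 3A^4 + 2A^8 - 2A^12 + A^16, w = -4
1 component, writhe -4, over 10 crossings
det 15, colorings 9 of 3^10 — tricolorable
observation: det 15 = |V(-1)|; divisible by 3, so tricolorable


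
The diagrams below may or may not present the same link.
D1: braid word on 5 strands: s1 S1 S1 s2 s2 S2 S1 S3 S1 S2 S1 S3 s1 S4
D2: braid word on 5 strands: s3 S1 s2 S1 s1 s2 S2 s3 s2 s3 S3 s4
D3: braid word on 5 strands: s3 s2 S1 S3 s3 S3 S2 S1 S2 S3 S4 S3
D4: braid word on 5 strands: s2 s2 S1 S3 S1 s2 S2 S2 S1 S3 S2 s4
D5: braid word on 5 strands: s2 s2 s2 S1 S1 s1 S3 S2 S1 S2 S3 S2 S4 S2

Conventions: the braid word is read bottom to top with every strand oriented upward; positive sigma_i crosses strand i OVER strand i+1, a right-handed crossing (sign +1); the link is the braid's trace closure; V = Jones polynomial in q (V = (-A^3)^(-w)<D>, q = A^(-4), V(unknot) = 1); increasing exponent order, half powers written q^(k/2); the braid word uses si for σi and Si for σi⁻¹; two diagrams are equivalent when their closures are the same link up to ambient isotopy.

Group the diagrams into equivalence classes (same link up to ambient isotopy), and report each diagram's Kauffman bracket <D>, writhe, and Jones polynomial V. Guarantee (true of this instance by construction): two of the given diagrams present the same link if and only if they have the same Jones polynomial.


grouping into links: {D1, D3, D4, D5} | {D2}
V(D1) = -q^-6 + q^-5 - q^-4 + 2q^-3 - q^-2 + q^-1  (w -6, c 14, <D> = A^-14 - A^-10 + 2A^-6 - A^-2 + A^2 - A^6)
V(D2) = q + q^3 - q^4  [12 crossings, <D> = -A^-4 + 1 + A^8, w = +4]
V(D3) = -q^-6 + q^-5 - q^-4 + 2q^-3 - q^-2 + q^-1  (w -6, c 12, <D> = A^-14 - A^-10 + 2A^-6 - A^-2 + A^2 - A^6)
V(D4) = -q^-6 + q^-5 - q^-4 + 2q^-3 - q^-2 + q^-1  (w -4, c 12, <D> = A^-8 - A^-4 + 2 - A^4 + A^8 - A^12)
V(D5) = -q^-6 + q^-5 - q^-4 + 2q^-3 - q^-2 + q^-1  [14 crossings, <D> = A^-14 - A^-10 + 2A^-6 - A^-2 + A^2 - A^6, w = -6]
key observation: 2 values of V(q) split the 5 diagrams


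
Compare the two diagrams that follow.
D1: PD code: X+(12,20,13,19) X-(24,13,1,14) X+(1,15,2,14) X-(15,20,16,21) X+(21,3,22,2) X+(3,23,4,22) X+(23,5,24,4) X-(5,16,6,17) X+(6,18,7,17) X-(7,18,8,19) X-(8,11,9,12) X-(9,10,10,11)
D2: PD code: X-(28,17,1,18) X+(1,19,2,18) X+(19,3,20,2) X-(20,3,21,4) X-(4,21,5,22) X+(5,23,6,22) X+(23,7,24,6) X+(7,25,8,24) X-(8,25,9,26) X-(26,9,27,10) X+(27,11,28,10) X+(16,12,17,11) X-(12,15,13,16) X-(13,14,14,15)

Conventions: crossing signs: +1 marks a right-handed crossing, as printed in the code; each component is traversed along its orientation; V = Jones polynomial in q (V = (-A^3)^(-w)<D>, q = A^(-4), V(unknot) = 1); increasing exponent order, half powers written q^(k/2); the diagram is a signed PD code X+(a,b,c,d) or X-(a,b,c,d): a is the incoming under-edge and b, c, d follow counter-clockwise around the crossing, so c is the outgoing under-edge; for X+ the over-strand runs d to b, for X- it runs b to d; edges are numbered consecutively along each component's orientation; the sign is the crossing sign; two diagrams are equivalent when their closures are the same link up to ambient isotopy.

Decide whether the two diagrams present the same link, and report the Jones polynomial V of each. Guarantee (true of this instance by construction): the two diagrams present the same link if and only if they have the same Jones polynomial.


equivalent: no
D1 (bracket -A^-16 + A^-12 + A^-4; 12 crossings at w = 0): V = q + q^3 - q^4
V(D2) = 1  [14 crossings, <D> = 1, w = 0]
observation: 2 classes among 2 diagrams; unequal V(q) rules out equality


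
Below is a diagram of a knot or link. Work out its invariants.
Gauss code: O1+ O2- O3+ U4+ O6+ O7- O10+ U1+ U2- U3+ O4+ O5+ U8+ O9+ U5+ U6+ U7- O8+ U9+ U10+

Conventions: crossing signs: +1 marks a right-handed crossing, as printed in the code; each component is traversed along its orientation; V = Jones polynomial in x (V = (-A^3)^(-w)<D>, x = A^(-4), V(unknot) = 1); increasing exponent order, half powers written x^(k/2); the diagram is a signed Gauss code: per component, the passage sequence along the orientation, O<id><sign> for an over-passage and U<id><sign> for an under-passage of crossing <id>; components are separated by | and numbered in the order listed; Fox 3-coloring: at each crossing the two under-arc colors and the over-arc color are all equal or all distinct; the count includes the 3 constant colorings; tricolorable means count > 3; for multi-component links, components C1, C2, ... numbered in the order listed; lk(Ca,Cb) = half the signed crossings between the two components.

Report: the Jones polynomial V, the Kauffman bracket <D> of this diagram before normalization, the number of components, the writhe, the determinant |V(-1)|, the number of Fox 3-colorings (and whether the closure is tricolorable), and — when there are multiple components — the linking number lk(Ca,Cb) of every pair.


Jones polynomial: V(x) = x^2 + 2x^4 - 2x^5 + x^6 - 2x^7 + x^8
<D> = A^-14 - 2A^-10 + A^-6 - 2A^-2 + 2A^2 + A^10; writhe +6
components 1, writhe +6 (10 crossings)
3-colorings: 27 of 3^10, det 9 — tricolorable
note: the span of V is 6, forcing >= 6 crossings in any diagram


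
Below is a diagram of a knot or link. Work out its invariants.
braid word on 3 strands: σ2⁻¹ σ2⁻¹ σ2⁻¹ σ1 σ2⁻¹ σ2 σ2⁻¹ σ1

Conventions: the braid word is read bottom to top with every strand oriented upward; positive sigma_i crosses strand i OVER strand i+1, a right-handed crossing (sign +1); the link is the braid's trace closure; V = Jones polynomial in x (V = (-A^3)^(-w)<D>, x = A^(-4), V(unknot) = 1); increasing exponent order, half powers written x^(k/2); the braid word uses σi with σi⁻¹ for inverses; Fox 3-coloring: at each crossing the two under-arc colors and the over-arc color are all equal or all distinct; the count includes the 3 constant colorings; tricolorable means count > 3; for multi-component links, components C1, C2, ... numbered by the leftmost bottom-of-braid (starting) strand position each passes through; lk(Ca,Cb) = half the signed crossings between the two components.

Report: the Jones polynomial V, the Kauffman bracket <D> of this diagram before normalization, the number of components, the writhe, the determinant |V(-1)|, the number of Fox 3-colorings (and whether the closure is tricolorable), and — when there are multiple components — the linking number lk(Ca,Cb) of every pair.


Jones polynomial: V(x) = x^-5 - 2x^-4 + 2x^-3 - 2x^-2 + 2x^-1 - 1 + x
<D> = A^-10 - A^-6 + 2A^-2 - 2A^2 + 2A^6 - 2A^10 + A^14; writhe -2
components 1, writhe -2 (8 crossings)
3-colorings: 3 of 3^8, det 11 — not tricolorable
note: det 11 = |V(-1)|; not divisible by 3, so not tricolorable


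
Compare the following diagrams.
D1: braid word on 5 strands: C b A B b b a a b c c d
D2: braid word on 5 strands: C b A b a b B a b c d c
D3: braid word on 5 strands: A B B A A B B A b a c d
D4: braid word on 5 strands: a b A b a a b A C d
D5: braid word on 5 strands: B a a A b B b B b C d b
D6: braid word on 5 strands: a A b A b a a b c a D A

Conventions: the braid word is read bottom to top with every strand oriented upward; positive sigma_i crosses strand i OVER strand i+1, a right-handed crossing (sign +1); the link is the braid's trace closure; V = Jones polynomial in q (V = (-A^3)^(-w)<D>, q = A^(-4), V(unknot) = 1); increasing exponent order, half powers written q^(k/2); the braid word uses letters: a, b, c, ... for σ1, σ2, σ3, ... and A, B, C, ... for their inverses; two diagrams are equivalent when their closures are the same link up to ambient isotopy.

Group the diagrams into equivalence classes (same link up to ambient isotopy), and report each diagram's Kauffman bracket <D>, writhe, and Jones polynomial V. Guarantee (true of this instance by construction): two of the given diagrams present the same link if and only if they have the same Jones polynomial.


equivalence classes: {D1, D2, D4, D6} | {D3} | {D5}
D1 (bracket -A^-6 + A^-2 - A^2 + 2A^6 - A^10 + A^14; 12 crossings at w = +6): V = q - q^2 + 2q^3 - q^4 + q^5 - q^6
D2 (bracket -A^-6 + A^-2 - A^2 + 2A^6 - A^10 + A^14; 12 crossings at w = +6): V = q - q^2 + 2q^3 - q^4 + q^5 - q^6
D3 (bracket A^-4 + A^4 - A^8 + A^12 - A^16; 12 crossings at w = -4): V = -q^-7 + q^-6 - q^-5 + q^-4 + q^-2
V(D4) = q - q^2 + 2q^3 - q^4 + q^5 - q^6  [10 crossings, <D> = -A^-12 + A^-8 - A^-4 + 2 - A^4 + A^8, w = +4]
D5 (bracket A^6; 12 crossings at w = +2): V = 1
V(D6) = q - q^2 + 2q^3 - q^4 + q^5 - q^6  [12 crossings, <D> = -A^-12 + A^-8 - A^-4 + 2 - A^4 + A^8, w = +4]
key observation: comparing 6 Jones polynomials yields 3 groups


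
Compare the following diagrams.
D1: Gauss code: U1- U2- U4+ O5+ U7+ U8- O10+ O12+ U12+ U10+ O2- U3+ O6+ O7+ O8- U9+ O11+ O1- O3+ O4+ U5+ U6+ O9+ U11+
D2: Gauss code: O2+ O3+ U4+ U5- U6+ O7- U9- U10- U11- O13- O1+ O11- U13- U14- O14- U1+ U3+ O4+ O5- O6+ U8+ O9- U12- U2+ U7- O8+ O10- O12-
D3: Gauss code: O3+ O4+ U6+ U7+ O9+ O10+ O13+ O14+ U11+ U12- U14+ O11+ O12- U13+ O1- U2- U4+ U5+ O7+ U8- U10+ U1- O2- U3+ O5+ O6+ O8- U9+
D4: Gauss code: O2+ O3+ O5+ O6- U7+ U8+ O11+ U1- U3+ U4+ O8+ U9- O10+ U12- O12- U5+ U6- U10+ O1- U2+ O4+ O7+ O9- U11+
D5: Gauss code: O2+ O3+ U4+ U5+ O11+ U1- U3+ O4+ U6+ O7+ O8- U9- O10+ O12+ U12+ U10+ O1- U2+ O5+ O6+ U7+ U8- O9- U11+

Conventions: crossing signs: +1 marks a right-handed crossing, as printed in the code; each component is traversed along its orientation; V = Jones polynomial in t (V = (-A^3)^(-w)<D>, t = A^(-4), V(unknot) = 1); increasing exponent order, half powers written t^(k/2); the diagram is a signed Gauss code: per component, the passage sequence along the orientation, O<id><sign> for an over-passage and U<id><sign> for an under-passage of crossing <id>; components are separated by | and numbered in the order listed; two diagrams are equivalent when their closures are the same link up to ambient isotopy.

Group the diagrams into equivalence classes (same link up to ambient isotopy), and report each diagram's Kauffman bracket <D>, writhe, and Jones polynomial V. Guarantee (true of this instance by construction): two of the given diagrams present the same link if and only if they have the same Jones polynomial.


classes: {D1, D3, D4, D5} | {D2}
V(D1) = t - t^2 + 2t^3 - t^4 + t^5 - t^6  [12 crossings, <D> = -A^-6 + A^-2 - A^2 + 2A^6 - A^10 + A^14, w = +6]
V(D2) = t^-2 - t^-1 + 1 - t + t^2  (w -2, c 14, <D> = A^-14 - A^-10 + A^-6 - A^-2 + A^2)
V(D3) = t - t^2 + 2t^3 - t^4 + t^5 - t^6  [14 crossings, <D> = -A^-6 + A^-2 - A^2 + 2A^6 - A^10 + A^14, w = +6]
V(D4) = t - t^2 + 2t^3 - t^4 + t^5 - t^6  [12 crossings, <D> = -A^-12 + A^-8 - A^-4 + 2 - A^4 + A^8, w = +4]
D5 (bracket -A^-6 + A^-2 - A^2 + 2A^6 - A^10 + A^14; 12 crossings at w = +6): V = t - t^2 + 2t^3 - t^4 + t^5 - t^6
note: 2 values of V(t) split the 5 diagrams


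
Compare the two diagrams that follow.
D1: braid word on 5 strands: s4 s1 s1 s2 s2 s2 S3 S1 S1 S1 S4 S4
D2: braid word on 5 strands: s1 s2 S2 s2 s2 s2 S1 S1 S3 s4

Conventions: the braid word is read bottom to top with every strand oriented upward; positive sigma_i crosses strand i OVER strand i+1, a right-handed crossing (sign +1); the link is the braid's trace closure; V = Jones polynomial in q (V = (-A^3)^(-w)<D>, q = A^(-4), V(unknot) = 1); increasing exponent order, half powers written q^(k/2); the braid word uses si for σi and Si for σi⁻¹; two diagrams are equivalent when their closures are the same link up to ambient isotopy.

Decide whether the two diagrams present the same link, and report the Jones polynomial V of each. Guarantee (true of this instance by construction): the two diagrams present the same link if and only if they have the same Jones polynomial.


equivalent: yes
D1 (bracket -A^-16 + A^-12 + A^-4; 12 crossings at w = 0): V = q + q^3 - q^4
D2 (bracket -A^-10 + A^-6 + A^2; 10 crossings at w = +2): V = q + q^3 - q^4
key observation: one V(q) for all 2 diagrams — one class (guaranteed)


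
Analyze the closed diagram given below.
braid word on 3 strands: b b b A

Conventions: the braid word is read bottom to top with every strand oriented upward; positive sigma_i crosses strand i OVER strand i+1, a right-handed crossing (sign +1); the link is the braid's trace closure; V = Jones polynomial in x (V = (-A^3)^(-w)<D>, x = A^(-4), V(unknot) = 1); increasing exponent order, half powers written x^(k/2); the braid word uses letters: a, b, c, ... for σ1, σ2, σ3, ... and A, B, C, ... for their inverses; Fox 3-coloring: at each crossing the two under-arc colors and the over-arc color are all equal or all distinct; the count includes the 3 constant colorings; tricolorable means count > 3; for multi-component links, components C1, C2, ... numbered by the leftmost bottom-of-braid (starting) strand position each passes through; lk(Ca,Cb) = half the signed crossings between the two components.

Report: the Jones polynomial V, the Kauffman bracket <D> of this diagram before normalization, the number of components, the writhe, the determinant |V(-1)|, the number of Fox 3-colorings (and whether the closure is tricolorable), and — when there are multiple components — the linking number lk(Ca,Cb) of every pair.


V(x) = x + x^3 - x^4
bracket: -A^-10 + A^-6 + A^2, w = +2
1 component, writhe +2, over 4 crossings
det 3, colorings 9 of 3^4 — tricolorable
observation: V spans 3 powers of x: at least 3 crossings in any diagram


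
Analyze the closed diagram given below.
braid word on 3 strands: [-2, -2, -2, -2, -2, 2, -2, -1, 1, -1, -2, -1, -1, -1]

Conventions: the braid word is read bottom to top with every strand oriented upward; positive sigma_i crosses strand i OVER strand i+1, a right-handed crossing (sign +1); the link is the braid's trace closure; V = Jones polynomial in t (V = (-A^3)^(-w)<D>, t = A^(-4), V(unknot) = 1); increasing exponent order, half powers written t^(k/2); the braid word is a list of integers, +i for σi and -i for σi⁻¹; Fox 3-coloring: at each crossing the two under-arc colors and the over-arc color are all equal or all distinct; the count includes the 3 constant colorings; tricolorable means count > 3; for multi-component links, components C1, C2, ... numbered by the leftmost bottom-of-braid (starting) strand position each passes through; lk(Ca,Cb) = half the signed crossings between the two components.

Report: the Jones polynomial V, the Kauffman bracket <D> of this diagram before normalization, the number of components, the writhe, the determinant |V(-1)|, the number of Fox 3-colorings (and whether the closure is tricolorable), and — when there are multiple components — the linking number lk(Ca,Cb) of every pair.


V = -t^-13 + t^-12 - t^-11 + t^-10 - t^-9 + t^-8 - t^-7 + t^-6 + t^-4
<D> = A^-14 + A^-6 - A^-2 + A^2 - A^6 + A^10 - A^14 + A^18 - A^22 (w = -10)
1 component over 14 crossings, w = -10
9 Fox colorings among 3^14, |V(-1)| = 9: tricolorable
why: the span of V is 9, forcing >= 9 crossings in any diagram


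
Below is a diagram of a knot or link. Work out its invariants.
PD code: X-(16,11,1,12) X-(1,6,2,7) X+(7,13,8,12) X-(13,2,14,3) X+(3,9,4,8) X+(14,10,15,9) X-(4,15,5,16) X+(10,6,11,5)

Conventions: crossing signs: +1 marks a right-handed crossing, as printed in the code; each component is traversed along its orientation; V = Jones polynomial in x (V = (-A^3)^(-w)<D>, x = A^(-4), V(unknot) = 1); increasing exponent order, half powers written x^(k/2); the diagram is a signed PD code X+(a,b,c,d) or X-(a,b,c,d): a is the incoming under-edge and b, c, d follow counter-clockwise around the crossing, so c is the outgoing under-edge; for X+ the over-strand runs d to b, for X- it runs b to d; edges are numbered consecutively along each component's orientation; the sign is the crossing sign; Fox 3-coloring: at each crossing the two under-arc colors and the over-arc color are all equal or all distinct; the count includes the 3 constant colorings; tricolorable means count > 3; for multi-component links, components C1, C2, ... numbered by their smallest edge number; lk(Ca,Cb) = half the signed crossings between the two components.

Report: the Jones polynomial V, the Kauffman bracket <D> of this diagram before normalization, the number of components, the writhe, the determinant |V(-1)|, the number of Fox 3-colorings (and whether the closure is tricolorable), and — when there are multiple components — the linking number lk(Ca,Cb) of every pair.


V = -x^-3 + x^-2 - x^-1 + 3 - x + x^2 - x^3
<D> = -A^-12 + A^-8 - A^-4 + 3 - A^4 + A^8 - A^12 (w = 0)
1 component over 8 crossings, w = 0
27 Fox colorings among 3^8, |V(-1)| = 9: tricolorable
why: palindromic: swapping x for 1/x fixes V


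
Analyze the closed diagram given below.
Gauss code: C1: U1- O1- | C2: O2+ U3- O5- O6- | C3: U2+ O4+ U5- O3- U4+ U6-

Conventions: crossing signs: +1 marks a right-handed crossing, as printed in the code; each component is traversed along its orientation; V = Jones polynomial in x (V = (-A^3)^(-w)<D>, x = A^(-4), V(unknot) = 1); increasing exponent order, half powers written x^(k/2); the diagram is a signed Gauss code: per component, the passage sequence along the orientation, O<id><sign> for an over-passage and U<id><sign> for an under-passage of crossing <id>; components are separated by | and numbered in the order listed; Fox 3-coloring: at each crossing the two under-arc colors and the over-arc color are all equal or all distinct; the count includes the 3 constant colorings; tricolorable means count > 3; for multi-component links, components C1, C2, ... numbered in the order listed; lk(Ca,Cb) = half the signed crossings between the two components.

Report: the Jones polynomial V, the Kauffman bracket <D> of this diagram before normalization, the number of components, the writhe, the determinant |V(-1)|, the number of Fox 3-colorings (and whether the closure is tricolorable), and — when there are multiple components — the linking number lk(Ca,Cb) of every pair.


Jones polynomial: V(x) = x^-3 + x^-2 + x^-1 + 1
<D> = A^-6 + A^-2 + A^2 + A^6; writhe -2
components 3, writhe -2 (6 crossings)
linking number lk(C1,C2) = 0
lk(C1,C3): 0
lk(C2,C3) = -1
3-colorings: 9 of 3^6, det 0 — tricolorable
note: |V(-1)| = 0: so tricolorable, since 3 divides 0


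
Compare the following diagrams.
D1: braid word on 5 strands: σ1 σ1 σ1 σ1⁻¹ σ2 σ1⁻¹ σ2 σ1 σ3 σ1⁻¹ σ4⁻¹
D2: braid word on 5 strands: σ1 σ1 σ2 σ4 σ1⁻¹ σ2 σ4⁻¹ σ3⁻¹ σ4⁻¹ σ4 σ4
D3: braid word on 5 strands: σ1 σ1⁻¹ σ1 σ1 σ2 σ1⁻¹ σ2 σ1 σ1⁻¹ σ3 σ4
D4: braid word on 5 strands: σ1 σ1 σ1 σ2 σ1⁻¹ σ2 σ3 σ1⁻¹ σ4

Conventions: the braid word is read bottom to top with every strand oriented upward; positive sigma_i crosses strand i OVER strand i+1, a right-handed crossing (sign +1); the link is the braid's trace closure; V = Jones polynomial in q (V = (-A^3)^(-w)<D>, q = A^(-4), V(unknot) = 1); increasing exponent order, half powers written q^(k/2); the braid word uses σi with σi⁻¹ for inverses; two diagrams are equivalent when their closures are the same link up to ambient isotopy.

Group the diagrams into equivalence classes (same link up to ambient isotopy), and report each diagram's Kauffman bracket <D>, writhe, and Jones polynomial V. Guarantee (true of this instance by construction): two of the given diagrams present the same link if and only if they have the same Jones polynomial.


classes: {D1, D2, D3, D4}
V(D1) = -q^(1/2) + q^(3/2) - q^(5/2) - q^(9/2)  [11 crossings, <D> = A^-9 + A^-1 - A^3 + A^7, w = +3]
V(D2) = -q^(1/2) + q^(3/2) - q^(5/2) - q^(9/2)  [11 crossings, <D> = A^-9 + A^-1 - A^3 + A^7, w = +3]
V(D3) = -q^(1/2) + q^(3/2) - q^(5/2) - q^(9/2)  (w +5, c 11, <D> = A^-3 + A^5 - A^9 + A^13)
D4 (bracket A^-3 + A^5 - A^9 + A^13; 9 crossings at w = +5): V = -q^(1/2) + q^(3/2) - q^(5/2) - q^(9/2)
insight: all 4 diagrams share one V(q), hence one class


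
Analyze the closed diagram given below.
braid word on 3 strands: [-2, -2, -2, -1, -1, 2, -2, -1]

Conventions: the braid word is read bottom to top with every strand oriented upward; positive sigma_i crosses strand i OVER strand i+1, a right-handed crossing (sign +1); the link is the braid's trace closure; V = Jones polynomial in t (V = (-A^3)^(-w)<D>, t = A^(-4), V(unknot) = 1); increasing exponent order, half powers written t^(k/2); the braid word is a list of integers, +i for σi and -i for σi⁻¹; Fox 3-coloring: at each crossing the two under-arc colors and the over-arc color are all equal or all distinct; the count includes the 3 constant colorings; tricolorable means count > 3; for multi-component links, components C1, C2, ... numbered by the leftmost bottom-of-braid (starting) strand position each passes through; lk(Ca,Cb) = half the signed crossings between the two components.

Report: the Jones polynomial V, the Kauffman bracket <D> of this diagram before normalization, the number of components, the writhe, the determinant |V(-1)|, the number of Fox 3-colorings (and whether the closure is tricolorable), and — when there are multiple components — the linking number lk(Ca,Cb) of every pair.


V = t^-8 - 2t^-7 + t^-6 - 2t^-5 + 2t^-4 + t^-2
<D> = A^-10 + 2A^-2 - 2A^2 + A^6 - 2A^10 + A^14 (w = -6)
1 component over 8 crossings, w = -6
27 Fox colorings among 3^8, |V(-1)| = 9: tricolorable
why: w = -6 shifts under R1 moves; the (-A^3)^(6) factor cancels that in V


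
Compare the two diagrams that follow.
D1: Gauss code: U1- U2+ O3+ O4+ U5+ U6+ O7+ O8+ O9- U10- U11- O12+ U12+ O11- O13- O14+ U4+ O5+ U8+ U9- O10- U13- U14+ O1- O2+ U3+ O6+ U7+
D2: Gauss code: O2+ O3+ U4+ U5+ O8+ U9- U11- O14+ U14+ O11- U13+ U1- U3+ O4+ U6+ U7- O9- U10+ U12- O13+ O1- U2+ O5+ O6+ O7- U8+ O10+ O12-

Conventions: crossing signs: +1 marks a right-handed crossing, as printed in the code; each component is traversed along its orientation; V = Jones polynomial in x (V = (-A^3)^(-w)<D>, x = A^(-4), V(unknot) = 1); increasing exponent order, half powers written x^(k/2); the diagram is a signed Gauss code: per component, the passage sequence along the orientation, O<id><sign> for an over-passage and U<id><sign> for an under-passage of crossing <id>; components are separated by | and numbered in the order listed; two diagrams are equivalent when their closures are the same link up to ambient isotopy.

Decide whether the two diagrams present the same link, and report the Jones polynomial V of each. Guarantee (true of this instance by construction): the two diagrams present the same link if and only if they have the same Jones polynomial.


equivalent: yes
D1 (bracket -A^-12 + A^-8 - A^-4 + 2 - A^4 + A^8; 14 crossings at w = +4): V = x - x^2 + 2x^3 - x^4 + x^5 - x^6
V(D2) = x - x^2 + 2x^3 - x^4 + x^5 - x^6  (w +4, c 14, <D> = -A^-12 + A^-8 - A^-4 + 2 - A^4 + A^8)
key observation: Reidemeister moves carry D1 (14 crossings) to D2 (14)


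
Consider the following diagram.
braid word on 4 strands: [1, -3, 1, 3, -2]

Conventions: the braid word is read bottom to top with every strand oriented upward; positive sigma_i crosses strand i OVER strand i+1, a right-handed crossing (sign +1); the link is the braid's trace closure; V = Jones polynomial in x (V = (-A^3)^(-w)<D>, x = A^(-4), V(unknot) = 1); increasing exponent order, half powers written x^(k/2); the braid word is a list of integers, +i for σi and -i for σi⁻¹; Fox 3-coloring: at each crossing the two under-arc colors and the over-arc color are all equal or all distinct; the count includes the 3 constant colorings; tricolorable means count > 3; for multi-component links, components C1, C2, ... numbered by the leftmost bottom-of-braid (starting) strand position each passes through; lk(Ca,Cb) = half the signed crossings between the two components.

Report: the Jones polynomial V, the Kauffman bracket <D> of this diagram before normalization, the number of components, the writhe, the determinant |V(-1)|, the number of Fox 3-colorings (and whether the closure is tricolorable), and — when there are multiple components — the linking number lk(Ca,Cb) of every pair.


V = 1 + x + x^2 + x^3
<D> = -A^-9 - A^-5 - A^-1 - A^3 (w = +1)
3 components over 5 crossings, w = +1
lk(C1,C2): +1
lk(C1,C3) = 0
linking number lk(C2,C3) = 0
9 Fox colorings among 3^6, |V(-1)| = 0: tricolorable
why: det 0 = |V(-1)|; divisible by 3, so tricolorable


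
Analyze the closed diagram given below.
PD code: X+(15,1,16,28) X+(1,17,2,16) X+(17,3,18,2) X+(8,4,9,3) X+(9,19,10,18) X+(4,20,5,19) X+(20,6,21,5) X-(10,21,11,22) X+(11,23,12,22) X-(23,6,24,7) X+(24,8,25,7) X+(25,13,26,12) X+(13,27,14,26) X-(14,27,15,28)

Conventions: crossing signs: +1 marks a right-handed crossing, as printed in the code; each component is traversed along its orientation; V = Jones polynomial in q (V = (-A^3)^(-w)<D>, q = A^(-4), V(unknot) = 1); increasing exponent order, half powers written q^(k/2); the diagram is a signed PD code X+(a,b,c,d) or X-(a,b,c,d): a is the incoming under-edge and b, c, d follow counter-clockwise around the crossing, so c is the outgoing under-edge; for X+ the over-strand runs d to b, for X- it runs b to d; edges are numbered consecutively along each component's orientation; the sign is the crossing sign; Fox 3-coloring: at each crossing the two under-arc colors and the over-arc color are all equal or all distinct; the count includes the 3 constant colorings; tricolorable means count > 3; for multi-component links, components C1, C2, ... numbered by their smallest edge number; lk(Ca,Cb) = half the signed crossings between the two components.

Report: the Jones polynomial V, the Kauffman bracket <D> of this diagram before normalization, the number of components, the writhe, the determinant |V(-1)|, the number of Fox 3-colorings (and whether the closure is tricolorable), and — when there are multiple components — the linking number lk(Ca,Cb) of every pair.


V(q) = q^3 + q^5 - q^6 + q^7 - q^8 + q^9 - q^10
bracket: -A^-16 + A^-12 - A^-8 + A^-4 - 1 + A^4 + A^12, w = +8
1 component, writhe +8, over 14 crossings
det 7, colorings 3 of 3^14 — not tricolorable
observation: w = +8 shifts under R1 moves; the (-A^3)^(-8) factor cancels that in V
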